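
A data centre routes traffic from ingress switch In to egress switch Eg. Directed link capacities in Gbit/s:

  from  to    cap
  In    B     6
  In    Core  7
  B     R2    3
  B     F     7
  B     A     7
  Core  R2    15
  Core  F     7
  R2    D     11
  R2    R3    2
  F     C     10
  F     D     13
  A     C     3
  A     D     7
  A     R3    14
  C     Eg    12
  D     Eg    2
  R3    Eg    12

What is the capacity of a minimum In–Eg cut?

13

Augment In→B→R2→D→Eg: bottleneck 2, flow now 2.
Augment In→B→R2→R3→Eg: bottleneck 1, flow now 3.
Augment In→B→F→C→Eg: bottleneck 3, flow now 6.
Augment In→Core→R2→R3→Eg: bottleneck 1, flow now 7.
Augment In→Core→F→C→Eg: bottleneck 6, flow now 13.
No augmenting path remains; maximum flow = 13.
By max-flow min-cut, the minimum cut capacity equals the max flow.
In the residual graph, reachable from In: {In}.
Min-cut edges: In→B (6), In→Core (7); capacity 6 + 7 = 13.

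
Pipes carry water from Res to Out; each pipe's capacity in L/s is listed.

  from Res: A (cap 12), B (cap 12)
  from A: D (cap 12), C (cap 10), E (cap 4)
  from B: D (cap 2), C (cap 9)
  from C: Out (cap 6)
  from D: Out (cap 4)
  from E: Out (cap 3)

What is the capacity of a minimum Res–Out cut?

Augment Res→A→C→Out: bottleneck 6, flow now 6.
Augment Res→A→D→Out: bottleneck 4, flow now 10.
Augment Res→A→E→Out: bottleneck 2, flow now 12.
Augment Res→B→C→A→E→Out: bottleneck 1, flow now 13. (uses reverse residual edge)
No augmenting path remains; maximum flow = 13.
By max-flow min-cut, the minimum cut capacity equals the max flow.
In the residual graph, reachable from Res: {Res, A, B, C, D, E}.
Min-cut edges: C→Out (6), D→Out (4), E→Out (3); capacity 6 + 4 + 3 = 13.

13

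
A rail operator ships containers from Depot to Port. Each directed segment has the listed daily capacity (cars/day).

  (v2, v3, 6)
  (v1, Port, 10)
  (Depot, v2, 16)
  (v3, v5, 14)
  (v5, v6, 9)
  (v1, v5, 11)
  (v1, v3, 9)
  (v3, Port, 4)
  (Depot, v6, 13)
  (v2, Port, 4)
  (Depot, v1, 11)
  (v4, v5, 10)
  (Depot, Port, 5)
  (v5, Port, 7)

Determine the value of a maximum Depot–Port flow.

Augment Depot→Port: bottleneck 5, flow now 5.
Augment Depot→v1→Port: bottleneck 10, flow now 15.
Augment Depot→v2→Port: bottleneck 4, flow now 19.
Augment Depot→v1→v3→Port: bottleneck 1, flow now 20.
Augment Depot→v2→v3→Port: bottleneck 3, flow now 23.
Augment Depot→v2→v3→v5→Port: bottleneck 3, flow now 26.
No augmenting path remains; maximum flow = 26.
In the residual graph, reachable from Depot: {Depot, v2, v6}.
Min-cut edges: Depot→v1 (11), Depot→Port (5), v2→v3 (6), v2→Port (4); capacity 11 + 5 + 6 + 4 = 26.
This cut is saturated, so no flow can exceed 26.

26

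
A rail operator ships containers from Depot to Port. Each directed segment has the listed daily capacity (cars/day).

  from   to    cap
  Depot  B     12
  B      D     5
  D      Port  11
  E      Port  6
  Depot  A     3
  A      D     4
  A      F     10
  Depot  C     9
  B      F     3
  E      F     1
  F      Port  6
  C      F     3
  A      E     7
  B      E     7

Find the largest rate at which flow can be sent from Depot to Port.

Augment Depot→A→D→Port: bottleneck 3, flow now 3.
Augment Depot→B→D→Port: bottleneck 5, flow now 8.
Augment Depot→B→E→Port: bottleneck 6, flow now 14.
Augment Depot→B→F→Port: bottleneck 1, flow now 15.
Augment Depot→C→F→Port: bottleneck 3, flow now 18.
No augmenting path remains; maximum flow = 18.
In the residual graph, reachable from Depot: {Depot, C}.
Min-cut edges: Depot→A (3), Depot→B (12), C→F (3); capacity 3 + 12 + 3 = 18.
This cut is saturated, so no flow can exceed 18.

18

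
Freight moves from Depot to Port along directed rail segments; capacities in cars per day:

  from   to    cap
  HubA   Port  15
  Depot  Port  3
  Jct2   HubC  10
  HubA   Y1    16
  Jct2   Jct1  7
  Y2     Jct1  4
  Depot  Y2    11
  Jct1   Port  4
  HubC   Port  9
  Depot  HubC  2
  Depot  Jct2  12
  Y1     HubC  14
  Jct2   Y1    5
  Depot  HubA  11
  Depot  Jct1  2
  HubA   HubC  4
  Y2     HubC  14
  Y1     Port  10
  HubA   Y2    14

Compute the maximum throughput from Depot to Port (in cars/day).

Augment Depot→Port: bottleneck 3, flow now 3.
Augment Depot→HubA→Port: bottleneck 11, flow now 14.
Augment Depot→HubC→Port: bottleneck 2, flow now 16.
Augment Depot→Jct1→Port: bottleneck 2, flow now 18.
Augment Depot→Jct2→Y1→Port: bottleneck 5, flow now 23.
Augment Depot→Jct2→HubC→Port: bottleneck 7, flow now 30.
Augment Depot→Y2→Jct1→Port: bottleneck 2, flow now 32.
No augmenting path remains; maximum flow = 32.
In the residual graph, reachable from Depot: {Depot, Jct2, Y2, HubC, Jct1}.
Min-cut edges: Depot→HubA (11), Depot→Port (3), Jct2→Y1 (5), HubC→Port (9), Jct1→Port (4); capacity 11 + 3 + 5 + 9 + 4 = 32.
This cut is saturated, so no flow can exceed 32.

32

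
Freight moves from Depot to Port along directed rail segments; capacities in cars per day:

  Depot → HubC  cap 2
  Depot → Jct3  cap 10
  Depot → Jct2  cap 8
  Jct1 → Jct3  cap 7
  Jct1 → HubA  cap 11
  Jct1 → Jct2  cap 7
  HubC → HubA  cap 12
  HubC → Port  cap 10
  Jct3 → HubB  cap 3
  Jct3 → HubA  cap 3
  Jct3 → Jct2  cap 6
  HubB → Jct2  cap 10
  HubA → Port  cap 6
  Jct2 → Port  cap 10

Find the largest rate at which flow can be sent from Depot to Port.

Augment Depot→HubC→Port: bottleneck 2, flow now 2.
Augment Depot→Jct2→Port: bottleneck 8, flow now 10.
Augment Depot→Jct3→HubA→Port: bottleneck 3, flow now 13.
Augment Depot→Jct3→Jct2→Port: bottleneck 2, flow now 15.
No augmenting path remains; maximum flow = 15.
In the residual graph, reachable from Depot: {Depot, Jct3, HubB, Jct2}.
Min-cut edges: Depot→HubC (2), Jct3→HubA (3), Jct2→Port (10); capacity 2 + 3 + 10 = 15.
This cut is saturated, so no flow can exceed 15.

15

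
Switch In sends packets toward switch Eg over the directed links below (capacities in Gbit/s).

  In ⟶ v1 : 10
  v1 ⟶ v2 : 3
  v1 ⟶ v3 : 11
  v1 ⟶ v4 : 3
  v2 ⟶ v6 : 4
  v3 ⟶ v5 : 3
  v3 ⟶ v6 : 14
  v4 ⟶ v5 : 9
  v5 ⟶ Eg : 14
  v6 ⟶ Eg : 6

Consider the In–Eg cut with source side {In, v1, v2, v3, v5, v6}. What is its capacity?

23

Edges leaving {In, v1, v2, v3, v5, v6}: v1→v4 (3), v5→Eg (14), v6→Eg (6).
Cut capacity = 3 + 14 + 6 = 23.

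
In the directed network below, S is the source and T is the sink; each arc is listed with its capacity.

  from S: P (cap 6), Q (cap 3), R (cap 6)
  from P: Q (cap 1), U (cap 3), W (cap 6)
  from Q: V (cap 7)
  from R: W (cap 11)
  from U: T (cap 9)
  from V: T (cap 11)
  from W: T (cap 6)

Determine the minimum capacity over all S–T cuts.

Augment S→P→U→T: bottleneck 3, flow now 3.
Augment S→P→W→T: bottleneck 3, flow now 6.
Augment S→Q→V→T: bottleneck 3, flow now 9.
Augment S→R→W→T: bottleneck 3, flow now 12.
Augment S→R→W→P→Q→V→T: bottleneck 1, flow now 13. (uses reverse residual edge)
No augmenting path remains; maximum flow = 13.
By max-flow min-cut, the minimum cut capacity equals the max flow.
In the residual graph, reachable from S: {S, P, R, W}.
Min-cut edges: S→Q (3), P→Q (1), P→U (3), W→T (6); capacity 3 + 1 + 3 + 6 = 13.

13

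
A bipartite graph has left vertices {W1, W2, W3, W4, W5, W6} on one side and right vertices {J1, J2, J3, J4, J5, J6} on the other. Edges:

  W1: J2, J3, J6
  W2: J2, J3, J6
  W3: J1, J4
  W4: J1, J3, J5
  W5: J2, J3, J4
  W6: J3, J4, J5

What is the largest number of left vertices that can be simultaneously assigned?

6

Unit-capacity flow: source→left, listed edges, right→sink; max matching = max flow.
Augmenting path W1→J2 (+1); matched 1.
Augmenting path W2→J3 (+1); matched 2.
Augmenting path W3→J1 (+1); matched 3.
Augmenting path W4→J5 (+1); matched 4.
Augmenting path W5→J4 (+1); matched 5.
Augmenting path W6→J3→W2→J6 (+1); matched 6.
No augmenting path remains; maximum matching = 6.
König certificate: {W1, W2, W3, W4, W5, W6} is a vertex cover of size 6 (every listed pair touches it), so no matching can be larger.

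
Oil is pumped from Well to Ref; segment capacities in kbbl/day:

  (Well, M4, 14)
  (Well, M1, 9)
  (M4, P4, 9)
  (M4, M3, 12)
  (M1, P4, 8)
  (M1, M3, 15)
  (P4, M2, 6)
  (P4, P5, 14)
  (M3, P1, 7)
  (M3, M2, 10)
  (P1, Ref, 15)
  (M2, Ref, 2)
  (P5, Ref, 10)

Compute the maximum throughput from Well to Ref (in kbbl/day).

Augment Well→M4→P4→M2→Ref: bottleneck 2, flow now 2.
Augment Well→M4→P4→P5→Ref: bottleneck 7, flow now 9.
Augment Well→M4→M3→P1→Ref: bottleneck 5, flow now 14.
Augment Well→M1→P4→P5→Ref: bottleneck 3, flow now 17.
Augment Well→M1→M3→P1→Ref: bottleneck 2, flow now 19.
No augmenting path remains; maximum flow = 19.
In the residual graph, reachable from Well: {Well, M4, M1, P4, M3, M2, P5}.
Min-cut edges: M3→P1 (7), M2→Ref (2), P5→Ref (10); capacity 7 + 2 + 10 = 19.
This cut is saturated, so no flow can exceed 19.

19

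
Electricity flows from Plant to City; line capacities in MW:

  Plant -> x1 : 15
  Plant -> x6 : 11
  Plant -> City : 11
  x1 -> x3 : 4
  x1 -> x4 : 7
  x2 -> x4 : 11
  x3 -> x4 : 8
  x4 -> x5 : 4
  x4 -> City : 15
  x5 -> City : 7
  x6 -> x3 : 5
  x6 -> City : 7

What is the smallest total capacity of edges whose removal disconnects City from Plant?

Augment Plant→City: bottleneck 11, flow now 11.
Augment Plant→x6→City: bottleneck 7, flow now 18.
Augment Plant→x1→x4→City: bottleneck 7, flow now 25.
Augment Plant→x1→x3→x4→City: bottleneck 4, flow now 29.
Augment Plant→x6→x3→x4→City: bottleneck 4, flow now 33.
No augmenting path remains; maximum flow = 33.
By max-flow min-cut, the minimum cut capacity equals the max flow.
In the residual graph, reachable from Plant: {Plant, x1}.
Min-cut edges: Plant→x6 (11), Plant→City (11), x1→x3 (4), x1→x4 (7); capacity 11 + 11 + 4 + 7 = 33.

33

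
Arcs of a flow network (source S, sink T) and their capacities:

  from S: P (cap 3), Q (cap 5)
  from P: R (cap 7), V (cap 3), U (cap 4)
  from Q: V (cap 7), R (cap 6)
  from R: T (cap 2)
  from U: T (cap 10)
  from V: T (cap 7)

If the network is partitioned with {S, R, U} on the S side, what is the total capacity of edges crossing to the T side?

20

Edges leaving {S, R, U}: S→P (3), S→Q (5), R→T (2), U→T (10).
Cut capacity = 3 + 5 + 2 + 10 = 20.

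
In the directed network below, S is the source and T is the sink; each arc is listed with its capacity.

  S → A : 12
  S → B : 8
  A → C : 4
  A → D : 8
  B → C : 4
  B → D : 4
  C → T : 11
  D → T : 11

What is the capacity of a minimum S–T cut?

19

Augment S→A→C→T: bottleneck 4, flow now 4.
Augment S→A→D→T: bottleneck 8, flow now 12.
Augment S→B→C→T: bottleneck 4, flow now 16.
Augment S→B→D→T: bottleneck 3, flow now 19.
No augmenting path remains; maximum flow = 19.
By max-flow min-cut, the minimum cut capacity equals the max flow.
In the residual graph, reachable from S: {S, A, B, D}.
Min-cut edges: A→C (4), B→C (4), D→T (11); capacity 4 + 4 + 11 = 19.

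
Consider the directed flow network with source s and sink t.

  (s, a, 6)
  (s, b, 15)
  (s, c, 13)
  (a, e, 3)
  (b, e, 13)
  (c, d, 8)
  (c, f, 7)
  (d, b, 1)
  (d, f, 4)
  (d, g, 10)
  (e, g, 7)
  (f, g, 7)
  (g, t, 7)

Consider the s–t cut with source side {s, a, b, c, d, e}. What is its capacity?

Edges leaving {s, a, b, c, d, e}: c→f (7), d→f (4), d→g (10), e→g (7).
Cut capacity = 7 + 4 + 10 + 7 = 28.

28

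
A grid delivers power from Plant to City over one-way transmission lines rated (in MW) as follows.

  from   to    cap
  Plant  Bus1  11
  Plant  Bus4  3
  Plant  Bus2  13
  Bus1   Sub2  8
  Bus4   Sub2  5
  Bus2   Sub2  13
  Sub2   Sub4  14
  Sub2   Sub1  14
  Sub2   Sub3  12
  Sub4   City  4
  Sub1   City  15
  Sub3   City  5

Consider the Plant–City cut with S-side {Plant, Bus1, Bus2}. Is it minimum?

No — its capacity is 24, but the minimum cut has capacity 23.

Given cut capacity: 3 + 8 + 13 = 24.
Augment Plant→Bus1→Sub2→Sub4→City: bottleneck 4, flow now 4.
Augment Plant→Bus1→Sub2→Sub1→City: bottleneck 4, flow now 8.
Augment Plant→Bus4→Sub2→Sub1→City: bottleneck 3, flow now 11.
Augment Plant→Bus2→Sub2→Sub1→City: bottleneck 7, flow now 18.
Augment Plant→Bus2→Sub2→Sub3→City: bottleneck 5, flow now 23.
No augmenting path remains; maximum flow = 23.
In the residual graph, reachable from Plant: {Plant, Bus1, Bus4, Bus2, Sub2, Sub4, Sub3}.
Min-cut edges: Sub2→Sub1 (14), Sub4→City (4), Sub3→City (5); capacity 14 + 4 + 5 = 23.
Cut capacity 24 exceeds the max flow 23, so it is not minimum.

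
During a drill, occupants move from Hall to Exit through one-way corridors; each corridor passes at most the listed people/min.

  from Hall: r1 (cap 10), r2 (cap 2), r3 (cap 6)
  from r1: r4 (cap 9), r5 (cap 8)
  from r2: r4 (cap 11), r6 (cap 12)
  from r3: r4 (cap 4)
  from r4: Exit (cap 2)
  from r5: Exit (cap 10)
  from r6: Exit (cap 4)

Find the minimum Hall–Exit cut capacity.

12

Augment Hall→r1→r4→Exit: bottleneck 2, flow now 2.
Augment Hall→r1→r5→Exit: bottleneck 8, flow now 10.
Augment Hall→r2→r6→Exit: bottleneck 2, flow now 12.
No augmenting path remains; maximum flow = 12.
By max-flow min-cut, the minimum cut capacity equals the max flow.
In the residual graph, reachable from Hall: {Hall, r1, r3, r4}.
Min-cut edges: Hall→r2 (2), r1→r5 (8), r4→Exit (2); capacity 2 + 8 + 2 = 12.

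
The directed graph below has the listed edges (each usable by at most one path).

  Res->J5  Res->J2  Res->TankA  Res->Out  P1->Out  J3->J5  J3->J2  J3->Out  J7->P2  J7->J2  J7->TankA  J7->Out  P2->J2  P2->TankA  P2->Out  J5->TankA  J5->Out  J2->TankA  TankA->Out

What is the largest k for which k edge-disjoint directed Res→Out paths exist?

Assign every edge capacity 1; by Menger, the answer equals the max flow.
Path Res→Out (+1); total 1.
Path Res→J5→Out (+1); total 2.
Path Res→TankA→Out (+1); total 3.
No residual Res→Out path; max flow = 3.
Certifying cut of size 3: {Res→J5, Res→Out, TankA→Out}.

3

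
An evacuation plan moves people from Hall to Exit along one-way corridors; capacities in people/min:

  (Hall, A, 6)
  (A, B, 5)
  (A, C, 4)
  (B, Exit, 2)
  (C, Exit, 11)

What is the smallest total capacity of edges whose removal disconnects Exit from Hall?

6

Augment Hall→A→B→Exit: bottleneck 2, flow now 2.
Augment Hall→A→C→Exit: bottleneck 4, flow now 6.
No augmenting path remains; maximum flow = 6.
By max-flow min-cut, the minimum cut capacity equals the max flow.
In the residual graph, reachable from Hall: {Hall}.
Min-cut edges: Hall→A (6); capacity 6 = 6.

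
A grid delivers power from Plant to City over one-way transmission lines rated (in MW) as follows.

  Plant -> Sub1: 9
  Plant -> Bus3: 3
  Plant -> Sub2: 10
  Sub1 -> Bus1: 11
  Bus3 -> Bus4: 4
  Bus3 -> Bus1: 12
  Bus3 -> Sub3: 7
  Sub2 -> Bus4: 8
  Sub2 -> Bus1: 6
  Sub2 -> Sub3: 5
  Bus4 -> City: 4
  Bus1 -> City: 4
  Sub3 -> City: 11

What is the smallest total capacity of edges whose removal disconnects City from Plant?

16

Augment Plant→Sub1→Bus1→City: bottleneck 4, flow now 4.
Augment Plant→Bus3→Bus4→City: bottleneck 3, flow now 7.
Augment Plant→Sub2→Bus4→City: bottleneck 1, flow now 8.
Augment Plant→Sub2→Sub3→City: bottleneck 5, flow now 13.
Augment Plant→Sub2→Bus4→Bus3→Sub3→City: bottleneck 3, flow now 16. (uses reverse residual edge)
No augmenting path remains; maximum flow = 16.
By max-flow min-cut, the minimum cut capacity equals the max flow.
In the residual graph, reachable from Plant: {Plant, Sub1, Sub2, Bus4, Bus1}.
Min-cut edges: Plant→Bus3 (3), Sub2→Sub3 (5), Bus4→City (4), Bus1→City (4); capacity 3 + 5 + 4 + 4 = 16.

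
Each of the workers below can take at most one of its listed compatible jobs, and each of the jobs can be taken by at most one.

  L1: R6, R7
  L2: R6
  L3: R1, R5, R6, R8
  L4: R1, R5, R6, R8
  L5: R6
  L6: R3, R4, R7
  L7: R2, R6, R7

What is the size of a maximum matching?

6

Unit-capacity flow: source→left, listed edges, right→sink; max matching = max flow.
Augmenting path L1→R6 (+1); matched 1.
Augmenting path L3→R1 (+1); matched 2.
Augmenting path L4→R5 (+1); matched 3.
Augmenting path L6→R3 (+1); matched 4.
Augmenting path L7→R2 (+1); matched 5.
Augmenting path L2→R6→L1→R7 (+1); matched 6.
No augmenting path remains; maximum matching = 6.
König certificate: {L1, L3, L4, L6, L7, R6} is a vertex cover of size 6 (every listed pair touches it), so no matching can be larger.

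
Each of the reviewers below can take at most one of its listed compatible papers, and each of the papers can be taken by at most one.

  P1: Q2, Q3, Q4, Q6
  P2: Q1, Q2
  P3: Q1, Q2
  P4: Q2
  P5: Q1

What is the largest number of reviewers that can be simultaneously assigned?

3

Unit-capacity flow: source→left, listed edges, right→sink; max matching = max flow.
Augmenting path P1→Q2 (+1); matched 1.
Augmenting path P2→Q1 (+1); matched 2.
Augmenting path P3→Q2→P1→Q3 (+1); matched 3.
No augmenting path remains; maximum matching = 3.
König certificate: {P1, Q1, Q2} is a vertex cover of size 3 (every listed pair touches it), so no matching can be larger.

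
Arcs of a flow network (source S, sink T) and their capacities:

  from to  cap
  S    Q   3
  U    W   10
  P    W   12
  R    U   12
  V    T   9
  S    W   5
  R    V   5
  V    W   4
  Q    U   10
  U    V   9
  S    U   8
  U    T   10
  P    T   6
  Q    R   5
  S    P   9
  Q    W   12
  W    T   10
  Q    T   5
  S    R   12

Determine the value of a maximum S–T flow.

Augment S→P→T: bottleneck 6, flow now 6.
Augment S→Q→T: bottleneck 3, flow now 9.
Augment S→U→T: bottleneck 8, flow now 17.
Augment S→W→T: bottleneck 5, flow now 22.
Augment S→P→W→T: bottleneck 3, flow now 25.
Augment S→R→U→T: bottleneck 2, flow now 27.
Augment S→R→V→T: bottleneck 5, flow now 32.
Augment S→R→U→V→T: bottleneck 4, flow now 36.
Augment S→R→U→W→T: bottleneck 1, flow now 37.
No augmenting path remains; maximum flow = 37.
In the residual graph, reachable from S: {S}.
Min-cut edges: S→P (9), S→Q (3), S→R (12), S→U (8), S→W (5); capacity 9 + 3 + 12 + 8 + 5 = 37.
This cut is saturated, so no flow can exceed 37.

37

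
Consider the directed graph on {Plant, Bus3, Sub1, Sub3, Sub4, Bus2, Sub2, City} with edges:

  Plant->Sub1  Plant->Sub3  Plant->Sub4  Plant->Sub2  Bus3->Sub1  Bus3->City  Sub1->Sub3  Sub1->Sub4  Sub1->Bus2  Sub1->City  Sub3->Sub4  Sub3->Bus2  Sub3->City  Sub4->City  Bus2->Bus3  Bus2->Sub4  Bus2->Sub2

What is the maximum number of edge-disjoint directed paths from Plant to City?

Assign every edge capacity 1; by Menger, the answer equals the max flow.
Path Plant→Sub1→City (+1); total 1.
Path Plant→Sub3→City (+1); total 2.
Path Plant→Sub4→City (+1); total 3.
No residual Plant→City path; max flow = 3.
Certifying cut of size 3: {Plant→Sub1, Plant→Sub3, Plant→Sub4}.

3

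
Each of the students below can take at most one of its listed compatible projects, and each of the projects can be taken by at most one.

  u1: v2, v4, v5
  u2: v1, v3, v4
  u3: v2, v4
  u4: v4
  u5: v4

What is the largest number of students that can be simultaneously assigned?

4

Unit-capacity flow: source→left, listed edges, right→sink; max matching = max flow.
Augmenting path u1→v2 (+1); matched 1.
Augmenting path u2→v1 (+1); matched 2.
Augmenting path u3→v4 (+1); matched 3.
Augmenting path u4→v4→u3→v2→u1→v5 (+1); matched 4.
No augmenting path remains; maximum matching = 4.
König certificate: {u1, u2, u3, v4} is a vertex cover of size 4 (every listed pair touches it), so no matching can be larger.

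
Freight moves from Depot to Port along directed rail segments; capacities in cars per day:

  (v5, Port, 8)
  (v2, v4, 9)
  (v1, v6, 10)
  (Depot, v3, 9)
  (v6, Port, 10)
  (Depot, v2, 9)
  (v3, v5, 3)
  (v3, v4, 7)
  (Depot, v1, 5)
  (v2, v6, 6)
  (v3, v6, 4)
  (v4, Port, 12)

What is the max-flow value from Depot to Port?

23

Augment Depot→v1→v6→Port: bottleneck 5, flow now 5.
Augment Depot→v2→v4→Port: bottleneck 9, flow now 14.
Augment Depot→v3→v4→Port: bottleneck 3, flow now 17.
Augment Depot→v3→v5→Port: bottleneck 3, flow now 20.
Augment Depot→v3→v6→Port: bottleneck 3, flow now 23.
No augmenting path remains; maximum flow = 23.
In the residual graph, reachable from Depot: {Depot}.
Min-cut edges: Depot→v1 (5), Depot→v2 (9), Depot→v3 (9); capacity 5 + 9 + 9 = 23.
This cut is saturated, so no flow can exceed 23.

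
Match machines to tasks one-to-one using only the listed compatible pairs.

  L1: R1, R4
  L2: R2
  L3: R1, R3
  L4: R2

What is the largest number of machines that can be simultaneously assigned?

3

Unit-capacity flow: source→left, listed edges, right→sink; max matching = max flow.
Augmenting path L1→R1 (+1); matched 1.
Augmenting path L2→R2 (+1); matched 2.
Augmenting path L3→R3 (+1); matched 3.
No augmenting path remains; maximum matching = 3.
König certificate: {L1, L3, R2} is a vertex cover of size 3 (every listed pair touches it), so no matching can be larger.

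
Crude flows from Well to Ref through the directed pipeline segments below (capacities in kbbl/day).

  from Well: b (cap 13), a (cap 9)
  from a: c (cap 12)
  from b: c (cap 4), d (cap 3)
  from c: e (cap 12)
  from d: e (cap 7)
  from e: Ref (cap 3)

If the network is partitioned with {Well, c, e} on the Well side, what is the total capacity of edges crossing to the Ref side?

25

Edges leaving {Well, c, e}: Well→a (9), Well→b (13), e→Ref (3).
Cut capacity = 9 + 13 + 3 = 25.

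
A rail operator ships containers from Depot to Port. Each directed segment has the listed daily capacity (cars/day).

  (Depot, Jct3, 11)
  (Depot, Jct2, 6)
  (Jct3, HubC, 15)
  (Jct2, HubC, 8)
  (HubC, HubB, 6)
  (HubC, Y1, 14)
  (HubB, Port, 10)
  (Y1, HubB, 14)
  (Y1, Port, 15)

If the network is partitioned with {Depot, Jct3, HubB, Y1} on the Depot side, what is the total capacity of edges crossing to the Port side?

Edges leaving {Depot, Jct3, HubB, Y1}: Depot→Jct2 (6), Jct3→HubC (15), HubB→Port (10), Y1→Port (15).
Cut capacity = 6 + 15 + 10 + 15 = 46.

46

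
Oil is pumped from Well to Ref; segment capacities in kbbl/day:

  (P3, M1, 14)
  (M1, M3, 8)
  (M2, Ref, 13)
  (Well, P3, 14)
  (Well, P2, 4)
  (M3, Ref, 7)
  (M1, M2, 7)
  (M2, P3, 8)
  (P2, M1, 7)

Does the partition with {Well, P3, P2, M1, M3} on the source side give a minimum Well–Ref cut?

Yes — it is a minimum cut (capacity 14).

Given cut capacity: 7 + 7 = 14.
Augment Well→P3→M1→M3→Ref: bottleneck 7, flow now 7.
Augment Well→P3→M1→M2→Ref: bottleneck 7, flow now 14.
No augmenting path remains; maximum flow = 14.
Cut capacity 14 equals the max flow, so it is a minimum cut.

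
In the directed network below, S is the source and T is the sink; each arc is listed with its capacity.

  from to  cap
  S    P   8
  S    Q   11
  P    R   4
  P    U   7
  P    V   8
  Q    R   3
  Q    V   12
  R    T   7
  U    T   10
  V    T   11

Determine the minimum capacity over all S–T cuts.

19

Augment S→P→R→T: bottleneck 4, flow now 4.
Augment S→P→U→T: bottleneck 4, flow now 8.
Augment S→Q→R→T: bottleneck 3, flow now 11.
Augment S→Q→V→T: bottleneck 8, flow now 19.
No augmenting path remains; maximum flow = 19.
By max-flow min-cut, the minimum cut capacity equals the max flow.
In the residual graph, reachable from S: {S}.
Min-cut edges: S→P (8), S→Q (11); capacity 8 + 11 = 19.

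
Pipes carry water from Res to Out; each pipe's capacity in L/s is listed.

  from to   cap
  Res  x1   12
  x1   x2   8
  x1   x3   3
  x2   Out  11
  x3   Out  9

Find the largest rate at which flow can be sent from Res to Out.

11

Augment Res→x1→x2→Out: bottleneck 8, flow now 8.
Augment Res→x1→x3→Out: bottleneck 3, flow now 11.
No augmenting path remains; maximum flow = 11.
In the residual graph, reachable from Res: {Res, x1}.
Min-cut edges: x1→x2 (8), x1→x3 (3); capacity 8 + 3 = 11.
This cut is saturated, so no flow can exceed 11.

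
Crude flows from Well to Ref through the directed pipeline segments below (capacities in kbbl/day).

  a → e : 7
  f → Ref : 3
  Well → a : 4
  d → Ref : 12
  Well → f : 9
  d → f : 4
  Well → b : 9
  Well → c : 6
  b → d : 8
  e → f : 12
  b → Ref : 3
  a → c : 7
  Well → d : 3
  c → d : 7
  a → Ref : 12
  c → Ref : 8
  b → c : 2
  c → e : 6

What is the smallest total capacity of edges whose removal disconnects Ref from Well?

25

Augment Well→a→Ref: bottleneck 4, flow now 4.
Augment Well→b→Ref: bottleneck 3, flow now 7.
Augment Well→c→Ref: bottleneck 6, flow now 13.
Augment Well→d→Ref: bottleneck 3, flow now 16.
Augment Well→f→Ref: bottleneck 3, flow now 19.
Augment Well→b→c→Ref: bottleneck 2, flow now 21.
Augment Well→b→d→Ref: bottleneck 4, flow now 25.
No augmenting path remains; maximum flow = 25.
By max-flow min-cut, the minimum cut capacity equals the max flow.
In the residual graph, reachable from Well: {Well, f}.
Min-cut edges: Well→a (4), Well→b (9), Well→c (6), Well→d (3), f→Ref (3); capacity 4 + 9 + 6 + 3 + 3 = 25.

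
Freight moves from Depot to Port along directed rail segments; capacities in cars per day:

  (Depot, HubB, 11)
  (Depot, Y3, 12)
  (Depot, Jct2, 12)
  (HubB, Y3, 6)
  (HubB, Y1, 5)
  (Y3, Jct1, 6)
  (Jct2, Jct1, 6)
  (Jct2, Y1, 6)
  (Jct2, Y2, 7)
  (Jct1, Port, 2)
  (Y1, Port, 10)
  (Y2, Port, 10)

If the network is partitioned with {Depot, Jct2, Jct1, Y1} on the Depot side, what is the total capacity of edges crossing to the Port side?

42

Edges leaving {Depot, Jct2, Jct1, Y1}: Depot→HubB (11), Depot→Y3 (12), Jct2→Y2 (7), Jct1→Port (2), Y1→Port (10).
Cut capacity = 11 + 12 + 7 + 2 + 10 = 42.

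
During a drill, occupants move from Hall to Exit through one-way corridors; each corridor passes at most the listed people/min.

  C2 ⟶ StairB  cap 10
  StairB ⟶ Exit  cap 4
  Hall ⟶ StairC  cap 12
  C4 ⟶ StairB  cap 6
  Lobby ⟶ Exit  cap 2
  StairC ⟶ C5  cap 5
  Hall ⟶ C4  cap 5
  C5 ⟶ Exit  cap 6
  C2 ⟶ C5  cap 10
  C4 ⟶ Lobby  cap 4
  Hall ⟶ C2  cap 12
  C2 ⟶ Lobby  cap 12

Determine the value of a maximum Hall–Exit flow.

12

Augment Hall→C4→StairB→Exit: bottleneck 4, flow now 4.
Augment Hall→C4→Lobby→Exit: bottleneck 1, flow now 5.
Augment Hall→StairC→C5→Exit: bottleneck 5, flow now 10.
Augment Hall→C2→Lobby→Exit: bottleneck 1, flow now 11.
Augment Hall→C2→C5→Exit: bottleneck 1, flow now 12.
No augmenting path remains; maximum flow = 12.
In the residual graph, reachable from Hall: {Hall, C4, StairC, C2, StairB, Lobby, C5}.
Min-cut edges: StairB→Exit (4), Lobby→Exit (2), C5→Exit (6); capacity 4 + 2 + 6 = 12.
This cut is saturated, so no flow can exceed 12.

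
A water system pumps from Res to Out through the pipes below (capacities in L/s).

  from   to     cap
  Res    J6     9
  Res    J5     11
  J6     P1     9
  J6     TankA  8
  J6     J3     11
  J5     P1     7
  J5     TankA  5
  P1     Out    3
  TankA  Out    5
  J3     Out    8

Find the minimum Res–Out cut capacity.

Augment Res→J6→P1→Out: bottleneck 3, flow now 3.
Augment Res→J6→TankA→Out: bottleneck 5, flow now 8.
Augment Res→J6→J3→Out: bottleneck 1, flow now 9.
Augment Res→J5→P1→J6→J3→Out: bottleneck 3, flow now 12. (uses reverse residual edge)
Augment Res→J5→TankA→J6→J3→Out: bottleneck 4, flow now 16. (uses reverse residual edge)
No augmenting path remains; maximum flow = 16.
By max-flow min-cut, the minimum cut capacity equals the max flow.
In the residual graph, reachable from Res: {Res, J6, J5, P1, TankA, J3}.
Min-cut edges: P1→Out (3), TankA→Out (5), J3→Out (8); capacity 3 + 5 + 8 = 16.

16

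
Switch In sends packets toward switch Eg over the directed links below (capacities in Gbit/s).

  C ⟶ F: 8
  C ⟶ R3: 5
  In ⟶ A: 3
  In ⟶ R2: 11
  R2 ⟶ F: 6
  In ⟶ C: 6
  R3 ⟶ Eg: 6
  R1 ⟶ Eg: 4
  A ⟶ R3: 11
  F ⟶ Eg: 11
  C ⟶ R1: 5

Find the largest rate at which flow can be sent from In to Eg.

Augment In→A→R3→Eg: bottleneck 3, flow now 3.
Augment In→C→F→Eg: bottleneck 6, flow now 9.
Augment In→R2→F→Eg: bottleneck 5, flow now 14.
Augment In→R2→F→C→R3→Eg: bottleneck 1, flow now 15. (uses reverse residual edge)
No augmenting path remains; maximum flow = 15.
In the residual graph, reachable from In: {In, R2}.
Min-cut edges: In→A (3), In→C (6), R2→F (6); capacity 3 + 6 + 6 = 15.
This cut is saturated, so no flow can exceed 15.

15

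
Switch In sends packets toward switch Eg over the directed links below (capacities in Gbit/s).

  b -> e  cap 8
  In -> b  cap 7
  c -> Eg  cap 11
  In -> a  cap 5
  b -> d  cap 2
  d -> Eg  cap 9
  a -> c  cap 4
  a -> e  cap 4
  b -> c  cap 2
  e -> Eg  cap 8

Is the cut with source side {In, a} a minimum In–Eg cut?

No — its capacity is 15, but the minimum cut has capacity 12.

Given cut capacity: 7 + 4 + 4 = 15.
Augment In→a→c→Eg: bottleneck 4, flow now 4.
Augment In→a→e→Eg: bottleneck 1, flow now 5.
Augment In→b→c→Eg: bottleneck 2, flow now 7.
Augment In→b→d→Eg: bottleneck 2, flow now 9.
Augment In→b→e→Eg: bottleneck 3, flow now 12.
No augmenting path remains; maximum flow = 12.
In the residual graph, reachable from In: {In}.
Min-cut edges: In→a (5), In→b (7); capacity 5 + 7 = 12.
Cut capacity 15 exceeds the max flow 12, so it is not minimum.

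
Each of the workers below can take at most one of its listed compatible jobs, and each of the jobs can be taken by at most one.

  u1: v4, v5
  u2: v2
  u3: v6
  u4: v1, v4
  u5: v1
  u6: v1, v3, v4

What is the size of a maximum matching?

6

Unit-capacity flow: source→left, listed edges, right→sink; max matching = max flow.
Augmenting path u1→v4 (+1); matched 1.
Augmenting path u2→v2 (+1); matched 2.
Augmenting path u3→v6 (+1); matched 3.
Augmenting path u4→v1 (+1); matched 4.
Augmenting path u6→v3 (+1); matched 5.
Augmenting path u5→v1→u4→v4→u1→v5 (+1); matched 6.
No augmenting path remains; maximum matching = 6.
König certificate: {u1, u2, u3, u4, u5, u6} is a vertex cover of size 6 (every listed pair touches it), so no matching can be larger.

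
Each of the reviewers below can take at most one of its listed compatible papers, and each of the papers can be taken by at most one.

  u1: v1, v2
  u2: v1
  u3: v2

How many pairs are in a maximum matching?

2

Unit-capacity flow: source→left, listed edges, right→sink; max matching = max flow.
Augmenting path u1→v1 (+1); matched 1.
Augmenting path u3→v2 (+1); matched 2.
No augmenting path remains; maximum matching = 2.
König certificate: {v1, v2} is a vertex cover of size 2 (every listed pair touches it), so no matching can be larger.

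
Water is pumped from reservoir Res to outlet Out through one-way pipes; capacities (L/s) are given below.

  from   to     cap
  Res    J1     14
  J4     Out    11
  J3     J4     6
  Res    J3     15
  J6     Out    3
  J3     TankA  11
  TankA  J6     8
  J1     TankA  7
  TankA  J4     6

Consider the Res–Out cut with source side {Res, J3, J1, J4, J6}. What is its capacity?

Edges leaving {Res, J3, J1, J4, J6}: J3→TankA (11), J1→TankA (7), J4→Out (11), J6→Out (3).
Cut capacity = 11 + 7 + 11 + 3 = 32.

32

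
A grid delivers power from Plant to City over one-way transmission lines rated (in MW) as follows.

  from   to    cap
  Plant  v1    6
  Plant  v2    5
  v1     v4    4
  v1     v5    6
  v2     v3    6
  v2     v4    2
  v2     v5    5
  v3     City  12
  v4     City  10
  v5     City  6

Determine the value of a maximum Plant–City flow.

11

Augment Plant→v1→v4→City: bottleneck 4, flow now 4.
Augment Plant→v1→v5→City: bottleneck 2, flow now 6.
Augment Plant→v2→v3→City: bottleneck 5, flow now 11.
No augmenting path remains; maximum flow = 11.
In the residual graph, reachable from Plant: {Plant}.
Min-cut edges: Plant→v1 (6), Plant→v2 (5); capacity 6 + 5 = 11.
This cut is saturated, so no flow can exceed 11.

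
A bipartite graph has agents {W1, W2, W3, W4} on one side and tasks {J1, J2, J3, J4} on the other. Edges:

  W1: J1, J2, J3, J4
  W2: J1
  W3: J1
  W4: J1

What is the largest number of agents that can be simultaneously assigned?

2

Unit-capacity flow: source→left, listed edges, right→sink; max matching = max flow.
Augmenting path W1→J1 (+1); matched 1.
Augmenting path W2→J1→W1→J2 (+1); matched 2.
No augmenting path remains; maximum matching = 2.
König certificate: {W1, J1} is a vertex cover of size 2 (every listed pair touches it), so no matching can be larger.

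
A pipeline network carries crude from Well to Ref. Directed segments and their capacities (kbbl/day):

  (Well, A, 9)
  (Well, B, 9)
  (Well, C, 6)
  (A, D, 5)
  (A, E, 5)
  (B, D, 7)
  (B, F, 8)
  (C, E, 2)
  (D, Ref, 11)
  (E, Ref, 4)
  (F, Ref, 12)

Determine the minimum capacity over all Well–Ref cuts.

18

Augment Well→A→D→Ref: bottleneck 5, flow now 5.
Augment Well→A→E→Ref: bottleneck 4, flow now 9.
Augment Well→B→D→Ref: bottleneck 6, flow now 15.
Augment Well→B→F→Ref: bottleneck 3, flow now 18.
No augmenting path remains; maximum flow = 18.
By max-flow min-cut, the minimum cut capacity equals the max flow.
In the residual graph, reachable from Well: {Well, A, C, E}.
Min-cut edges: Well→B (9), A→D (5), E→Ref (4); capacity 9 + 5 + 4 = 18.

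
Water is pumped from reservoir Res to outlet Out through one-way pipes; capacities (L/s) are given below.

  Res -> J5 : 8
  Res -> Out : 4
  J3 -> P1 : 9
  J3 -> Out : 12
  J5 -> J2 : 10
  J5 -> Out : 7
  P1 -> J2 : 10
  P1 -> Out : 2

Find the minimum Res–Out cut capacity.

Augment Res→Out: bottleneck 4, flow now 4.
Augment Res→J5→Out: bottleneck 7, flow now 11.
No augmenting path remains; maximum flow = 11.
By max-flow min-cut, the minimum cut capacity equals the max flow.
In the residual graph, reachable from Res: {Res, J5, J2}.
Min-cut edges: Res→Out (4), J5→Out (7); capacity 4 + 7 = 11.

11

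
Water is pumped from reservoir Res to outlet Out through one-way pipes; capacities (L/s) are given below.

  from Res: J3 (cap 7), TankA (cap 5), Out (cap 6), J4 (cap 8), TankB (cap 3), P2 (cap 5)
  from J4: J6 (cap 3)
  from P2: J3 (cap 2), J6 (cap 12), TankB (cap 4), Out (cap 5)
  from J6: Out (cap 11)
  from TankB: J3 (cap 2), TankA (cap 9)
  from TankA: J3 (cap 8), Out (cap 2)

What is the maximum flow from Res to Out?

Augment Res→Out: bottleneck 6, flow now 6.
Augment Res→P2→Out: bottleneck 5, flow now 11.
Augment Res→TankA→Out: bottleneck 2, flow now 13.
Augment Res→J4→J6→Out: bottleneck 3, flow now 16.
No augmenting path remains; maximum flow = 16.
In the residual graph, reachable from Res: {Res, J4, TankB, TankA, J3}.
Min-cut edges: Res→P2 (5), Res→Out (6), J4→J6 (3), TankA→Out (2); capacity 5 + 6 + 3 + 2 = 16.
This cut is saturated, so no flow can exceed 16.

16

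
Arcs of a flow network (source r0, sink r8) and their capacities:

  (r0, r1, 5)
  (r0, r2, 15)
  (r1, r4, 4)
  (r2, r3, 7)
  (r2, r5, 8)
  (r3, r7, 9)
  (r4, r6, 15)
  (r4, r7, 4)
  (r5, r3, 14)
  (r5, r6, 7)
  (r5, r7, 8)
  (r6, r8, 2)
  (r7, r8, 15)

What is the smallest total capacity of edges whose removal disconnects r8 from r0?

17

Augment r0→r1→r4→r6→r8: bottleneck 2, flow now 2.
Augment r0→r1→r4→r7→r8: bottleneck 2, flow now 4.
Augment r0→r2→r3→r7→r8: bottleneck 7, flow now 11.
Augment r0→r2→r5→r7→r8: bottleneck 6, flow now 17.
No augmenting path remains; maximum flow = 17.
By max-flow min-cut, the minimum cut capacity equals the max flow.
In the residual graph, reachable from r0: {r0, r1, r2, r3, r4, r5, r6, r7}.
Min-cut edges: r6→r8 (2), r7→r8 (15); capacity 2 + 15 = 17.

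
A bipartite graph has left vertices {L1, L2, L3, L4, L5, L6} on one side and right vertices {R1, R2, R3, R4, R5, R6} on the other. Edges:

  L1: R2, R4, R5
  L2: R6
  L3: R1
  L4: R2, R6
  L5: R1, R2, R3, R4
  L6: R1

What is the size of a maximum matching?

5

Unit-capacity flow: source→left, listed edges, right→sink; max matching = max flow.
Augmenting path L1→R2 (+1); matched 1.
Augmenting path L2→R6 (+1); matched 2.
Augmenting path L3→R1 (+1); matched 3.
Augmenting path L5→R3 (+1); matched 4.
Augmenting path L4→R2→L1→R4 (+1); matched 5.
No augmenting path remains; maximum matching = 5.
König certificate: {L1, L2, L4, L5, R1} is a vertex cover of size 5 (every listed pair touches it), so no matching can be larger.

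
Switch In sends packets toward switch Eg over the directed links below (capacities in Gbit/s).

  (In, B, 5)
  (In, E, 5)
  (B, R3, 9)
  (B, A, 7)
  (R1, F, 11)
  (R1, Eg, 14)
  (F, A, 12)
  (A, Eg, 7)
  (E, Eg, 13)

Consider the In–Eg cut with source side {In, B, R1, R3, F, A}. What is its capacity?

26

Edges leaving {In, B, R1, R3, F, A}: In→E (5), R1→Eg (14), A→Eg (7).
Cut capacity = 5 + 14 + 7 = 26.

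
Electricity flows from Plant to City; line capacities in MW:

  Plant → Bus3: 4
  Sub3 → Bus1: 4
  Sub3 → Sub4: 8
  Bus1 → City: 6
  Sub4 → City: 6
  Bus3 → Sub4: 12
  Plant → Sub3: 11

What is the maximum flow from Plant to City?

10

Augment Plant→Bus3→Sub4→City: bottleneck 4, flow now 4.
Augment Plant→Sub3→Bus1→City: bottleneck 4, flow now 8.
Augment Plant→Sub3→Sub4→City: bottleneck 2, flow now 10.
No augmenting path remains; maximum flow = 10.
In the residual graph, reachable from Plant: {Plant, Bus3, Sub3, Sub4}.
Min-cut edges: Sub3→Bus1 (4), Sub4→City (6); capacity 4 + 6 = 10.
This cut is saturated, so no flow can exceed 10.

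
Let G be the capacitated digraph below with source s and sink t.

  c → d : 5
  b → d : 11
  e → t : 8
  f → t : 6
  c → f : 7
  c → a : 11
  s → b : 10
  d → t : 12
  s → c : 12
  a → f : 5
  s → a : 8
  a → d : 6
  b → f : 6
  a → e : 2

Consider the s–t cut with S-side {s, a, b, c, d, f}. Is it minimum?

Given cut capacity: 2 + 12 + 6 = 20.
Augment s→a→d→t: bottleneck 6, flow now 6.
Augment s→a→e→t: bottleneck 2, flow now 8.
Augment s→b→d→t: bottleneck 6, flow now 14.
Augment s→b→f→t: bottleneck 4, flow now 18.
Augment s→c→f→t: bottleneck 2, flow now 20.
No augmenting path remains; maximum flow = 20.
Cut capacity 20 equals the max flow, so it is a minimum cut.

Yes — it is a minimum cut (capacity 20).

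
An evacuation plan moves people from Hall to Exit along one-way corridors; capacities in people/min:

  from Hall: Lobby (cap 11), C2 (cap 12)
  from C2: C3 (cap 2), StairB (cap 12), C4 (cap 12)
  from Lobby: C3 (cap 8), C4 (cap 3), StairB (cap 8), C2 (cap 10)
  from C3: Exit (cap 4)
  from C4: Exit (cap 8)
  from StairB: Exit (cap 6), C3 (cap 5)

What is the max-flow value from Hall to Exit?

18

Augment Hall→C2→C3→Exit: bottleneck 2, flow now 2.
Augment Hall→C2→C4→Exit: bottleneck 8, flow now 10.
Augment Hall→C2→StairB→Exit: bottleneck 2, flow now 12.
Augment Hall→Lobby→C3→Exit: bottleneck 2, flow now 14.
Augment Hall→Lobby→StairB→Exit: bottleneck 4, flow now 18.
No augmenting path remains; maximum flow = 18.
In the residual graph, reachable from Hall: {Hall, C2, Lobby, C3, C4, StairB}.
Min-cut edges: C3→Exit (4), C4→Exit (8), StairB→Exit (6); capacity 4 + 8 + 6 = 18.
This cut is saturated, so no flow can exceed 18.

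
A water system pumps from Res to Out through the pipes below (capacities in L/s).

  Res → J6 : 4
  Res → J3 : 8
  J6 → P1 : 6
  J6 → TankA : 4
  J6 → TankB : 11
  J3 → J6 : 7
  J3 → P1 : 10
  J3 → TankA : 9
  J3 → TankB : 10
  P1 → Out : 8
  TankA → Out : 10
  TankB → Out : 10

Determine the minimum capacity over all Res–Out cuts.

12

Augment Res→J6→P1→Out: bottleneck 4, flow now 4.
Augment Res→J3→P1→Out: bottleneck 4, flow now 8.
Augment Res→J3→TankA→Out: bottleneck 4, flow now 12.
No augmenting path remains; maximum flow = 12.
By max-flow min-cut, the minimum cut capacity equals the max flow.
In the residual graph, reachable from Res: {Res}.
Min-cut edges: Res→J6 (4), Res→J3 (8); capacity 4 + 8 = 12.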